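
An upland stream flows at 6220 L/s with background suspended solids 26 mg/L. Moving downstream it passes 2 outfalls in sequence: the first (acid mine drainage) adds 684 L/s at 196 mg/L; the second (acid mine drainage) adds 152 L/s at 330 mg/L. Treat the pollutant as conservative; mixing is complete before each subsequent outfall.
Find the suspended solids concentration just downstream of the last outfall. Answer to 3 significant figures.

Below outfall 1: Q → 6904 L/s, C = (6220·26.00 + 684.0·196.0)/6904 = 42.84 mg/L.
Below outfall 2: Q → 7056 L/s, C = (6904·42.84 + 152.0·330.0)/7056 = 49.03 mg/L.

49.0 mg/L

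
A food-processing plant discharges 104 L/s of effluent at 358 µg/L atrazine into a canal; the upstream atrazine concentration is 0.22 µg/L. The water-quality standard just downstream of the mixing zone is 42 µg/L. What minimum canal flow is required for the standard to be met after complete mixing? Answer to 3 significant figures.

787 L/s

Set C_mix = 42: (Q·0.2200 + 104.0·358.0) / (Q + 104.0) = 42
→ Q = 104.0·(358.0 − 42)/(42 − 0.2200) = 786.6 L/s.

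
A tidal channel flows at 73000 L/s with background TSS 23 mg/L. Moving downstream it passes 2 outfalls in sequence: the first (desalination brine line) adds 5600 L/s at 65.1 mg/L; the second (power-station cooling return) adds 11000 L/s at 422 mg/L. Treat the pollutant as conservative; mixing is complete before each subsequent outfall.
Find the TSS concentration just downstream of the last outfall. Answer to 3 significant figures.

After outfall 1: Q = 73000 + 5600 = 78600 L/s; C = (73000·23.00 + 5600·65.10)/78600 = 26.00 mg/L.
After outfall 2: Q = 78600 + 11000 = 89600 L/s; C = (78600·26.00 + 11000·422.0)/89600 = 74.62 mg/L.

74.6 mg/L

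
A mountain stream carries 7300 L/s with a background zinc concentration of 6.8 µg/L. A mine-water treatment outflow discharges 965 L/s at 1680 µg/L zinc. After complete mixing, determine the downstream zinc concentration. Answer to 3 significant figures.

202 µg/L

Flow-weighted average: C = (7300·6.800 + 965.0·1680) / 8265 = 1671000/8265 = 202.2 µg/L.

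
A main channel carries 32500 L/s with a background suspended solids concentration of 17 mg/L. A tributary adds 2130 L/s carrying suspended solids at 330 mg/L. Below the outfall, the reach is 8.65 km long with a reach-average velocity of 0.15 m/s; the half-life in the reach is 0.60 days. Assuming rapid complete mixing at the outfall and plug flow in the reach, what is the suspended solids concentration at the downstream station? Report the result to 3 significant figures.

Flow-weighted average: C = (32500·17.00 + 2130·330.0) / 34630 = 1255000/34630 = 36.25 mg/L.
Travel time t = 8.65·1000 / 0.15 = 57670 s = 16.02 h.
Half-life 0.60 d → k = ln 2 / 0.60 = 1.155 d⁻¹.
First-order decay: C = 36.25·exp(−k·t) = 36.25·0.4625 = 16.77 mg/L.

16.8 mg/L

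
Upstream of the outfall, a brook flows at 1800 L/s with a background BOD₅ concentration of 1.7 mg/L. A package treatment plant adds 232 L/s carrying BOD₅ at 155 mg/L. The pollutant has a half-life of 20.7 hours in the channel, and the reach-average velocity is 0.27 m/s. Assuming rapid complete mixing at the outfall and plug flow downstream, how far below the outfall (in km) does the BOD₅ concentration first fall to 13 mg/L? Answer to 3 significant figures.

11.3 km

Conservation of mass: C = (1800·1.700 + 232.0·155.0) / 2032 = 39020/2032 = 19.20 mg/L.
Half-life 20.7 h → k = ln 2 / 20.7 = 0.03349 h⁻¹ = 0.8036 d⁻¹.
Set 19.20·exp(−k·t) = 13 → t = ln(19.20/13)/k = 41940 s = 11.65 h.
Distance = v·t = 0.27·41940 = 11320 m = 11.32 km.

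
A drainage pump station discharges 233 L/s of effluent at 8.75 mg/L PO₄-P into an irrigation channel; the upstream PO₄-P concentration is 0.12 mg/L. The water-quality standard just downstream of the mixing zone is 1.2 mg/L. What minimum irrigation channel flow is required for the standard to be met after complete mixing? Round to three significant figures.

1630 L/s

Set C_mix = 1.2: (Q·0.1200 + 233.0·8.750) / (Q + 233.0) = 1.2
→ Q = 233.0·(8.750 − 1.2)/(1.2 − 0.1200) = 1629 L/s.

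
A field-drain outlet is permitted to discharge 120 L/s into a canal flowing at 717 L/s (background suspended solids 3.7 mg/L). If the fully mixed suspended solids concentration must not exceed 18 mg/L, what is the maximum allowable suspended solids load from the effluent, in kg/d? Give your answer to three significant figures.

1070 kg/d

Mass balance at the limit: 717.0·3.700 + 120.0·Cₑ = 837.0·18 → Cₑ = 103.4 mg/L.
120.0 L/s = 0.1200 m³/s. Load = 0.1200 m³/s × 103.4 g/m³ × 86 400 s/d = 1072 kg/d.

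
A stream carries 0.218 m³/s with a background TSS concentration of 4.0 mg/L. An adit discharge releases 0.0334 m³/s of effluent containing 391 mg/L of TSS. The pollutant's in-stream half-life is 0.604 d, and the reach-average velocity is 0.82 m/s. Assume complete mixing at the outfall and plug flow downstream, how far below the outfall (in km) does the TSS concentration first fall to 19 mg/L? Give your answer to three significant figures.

Conservation of mass: C = (0.2180·4.000 + 0.03340·391.0) / 0.2514 = 13.93/0.2514 = 55.42 mg/L.
Half-life 0.604 d → k = ln 2 / 0.604 = 1.148 d⁻¹.
Set 55.42·exp(−k·t) = 19 → t = ln(55.42/19)/k = 80590 s = 22.39 h.
Distance = v·t = 0.82·80590 = 66080 m = 66.08 km.

66.1 km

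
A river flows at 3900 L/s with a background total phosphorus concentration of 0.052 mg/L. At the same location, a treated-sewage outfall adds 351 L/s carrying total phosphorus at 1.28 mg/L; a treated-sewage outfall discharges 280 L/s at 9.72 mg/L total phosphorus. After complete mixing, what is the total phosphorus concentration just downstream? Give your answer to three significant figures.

0.745 mg/L

Mass balance: C = (3900·0.05200 + 351.0·1.280 + 280.0·9.720) / 4531 = 3374/4531 = 0.7446 mg/L.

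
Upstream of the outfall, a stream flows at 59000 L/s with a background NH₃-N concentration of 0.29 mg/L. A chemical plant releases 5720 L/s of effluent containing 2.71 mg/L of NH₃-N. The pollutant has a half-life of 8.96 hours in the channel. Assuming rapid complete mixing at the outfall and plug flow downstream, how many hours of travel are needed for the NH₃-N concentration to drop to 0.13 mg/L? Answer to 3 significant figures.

17.5 h

Conservation of mass: C = (59000·0.2900 + 5720·2.710) / 64720 = 32610/64720 = 0.5039 mg/L.
Half-life 8.96 h → k = ln 2 / 8.96 = 0.07736 h⁻¹ = 1.857 d⁻¹.
0.5039·exp(−k·t) = 0.13 → t = ln(0.5039/0.13)/k = 63050 s = 17.51 h.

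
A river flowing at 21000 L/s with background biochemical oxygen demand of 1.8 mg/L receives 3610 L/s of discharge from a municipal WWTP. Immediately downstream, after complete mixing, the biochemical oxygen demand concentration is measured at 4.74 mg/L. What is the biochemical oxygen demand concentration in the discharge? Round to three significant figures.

Mass balance: 21000·1.800 + 3610·Cₑ = 24610·4.740
→ Cₑ = (24610·4.740 − 21000·1.800) / 3610 = 21.84 mg/L.

21.8 mg/L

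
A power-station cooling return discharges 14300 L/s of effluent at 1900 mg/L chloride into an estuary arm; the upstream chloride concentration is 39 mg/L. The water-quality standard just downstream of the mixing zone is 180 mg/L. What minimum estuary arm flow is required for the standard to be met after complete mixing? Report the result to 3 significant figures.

Set C_mix = 180: (Q·39.00 + 14300·1900) / (Q + 14300) = 180
→ Q = 14300·(1900 − 180)/(180 − 39.00) = 174400 L/s.

174000 L/s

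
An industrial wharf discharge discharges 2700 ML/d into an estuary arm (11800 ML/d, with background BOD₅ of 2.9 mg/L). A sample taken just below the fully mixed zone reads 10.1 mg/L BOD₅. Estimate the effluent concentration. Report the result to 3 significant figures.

Mass balance: 11800·2.900 + 2700·Cₑ = 14500·10.10
→ Cₑ = (14500·10.10 − 11800·2.900) / 2700 = 41.57 mg/L.

41.6 mg/L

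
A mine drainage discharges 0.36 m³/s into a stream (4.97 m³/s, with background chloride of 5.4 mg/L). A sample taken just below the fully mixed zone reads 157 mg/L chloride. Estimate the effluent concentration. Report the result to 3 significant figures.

Mass balance: 4.970·5.400 + 0.3600·Cₑ = 5.330·157.0
→ Cₑ = (5.330·157.0 − 4.970·5.400) / 0.3600 = 2250 mg/L.

2250 mg/L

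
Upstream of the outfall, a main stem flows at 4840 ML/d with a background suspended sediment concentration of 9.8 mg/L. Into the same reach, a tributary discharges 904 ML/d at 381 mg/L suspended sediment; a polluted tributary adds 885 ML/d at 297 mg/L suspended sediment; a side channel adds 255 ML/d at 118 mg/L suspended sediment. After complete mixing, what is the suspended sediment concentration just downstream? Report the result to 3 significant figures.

Mass balance: C = (4840·9.800 + 904.0·381.0 + 885.0·297.0 + 255.0·118.0) / 6884 = 684800/6884 = 99.48 mg/L.

99.5 mg/L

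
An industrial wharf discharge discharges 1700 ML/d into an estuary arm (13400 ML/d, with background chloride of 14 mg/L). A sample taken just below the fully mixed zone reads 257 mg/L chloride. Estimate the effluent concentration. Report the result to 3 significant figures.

2170 mg/L

Mass balance: 13400·14.00 + 1700·Cₑ = 15100·257.0
→ Cₑ = (15100·257.0 − 13400·14.00) / 1700 = 2172 mg/L.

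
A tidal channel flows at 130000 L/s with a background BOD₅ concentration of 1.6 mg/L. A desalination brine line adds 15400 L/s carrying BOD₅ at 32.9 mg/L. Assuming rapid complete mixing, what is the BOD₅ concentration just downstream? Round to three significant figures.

Mass balance: C = (130000·1.600 + 15400·32.90) / 145400 = 714700/145400 = 4.915 mg/L.

4.92 mg/L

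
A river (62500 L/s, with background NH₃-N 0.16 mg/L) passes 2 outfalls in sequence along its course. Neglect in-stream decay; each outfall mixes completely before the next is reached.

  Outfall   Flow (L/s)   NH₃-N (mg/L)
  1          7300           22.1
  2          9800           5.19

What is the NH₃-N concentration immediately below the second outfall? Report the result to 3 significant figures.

Outfall 1: combined Q = 69800 L/s; C = (62500·0.1600 + 7300·22.10)/69800 = 2.455 mg/L.
Outfall 2: combined Q = 79600 L/s; C = (69800·2.455 + 9800·5.190)/79600 = 2.791 mg/L.

2.79 mg/L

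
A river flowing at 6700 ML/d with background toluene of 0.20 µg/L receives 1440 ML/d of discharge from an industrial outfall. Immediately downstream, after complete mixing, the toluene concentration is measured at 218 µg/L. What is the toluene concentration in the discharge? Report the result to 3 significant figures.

Mass balance: 6700·0.2000 + 1440·Cₑ = 8140·218.0
→ Cₑ = (8140·218.0 − 6700·0.2000) / 1440 = 1231 µg/L.

1230 µg/L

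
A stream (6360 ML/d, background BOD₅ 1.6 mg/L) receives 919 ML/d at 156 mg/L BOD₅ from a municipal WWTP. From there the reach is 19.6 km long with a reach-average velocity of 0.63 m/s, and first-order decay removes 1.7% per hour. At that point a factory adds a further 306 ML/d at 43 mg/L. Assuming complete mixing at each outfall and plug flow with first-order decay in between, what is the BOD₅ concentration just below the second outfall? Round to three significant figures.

After mixing, C = (6360·1.600 + 919.0·156.0) / 7279 = 153500/7279 = 21.09 mg/L; combined flow 7279 ML/d.
Travel time t = 19.6·1000 / 0.63 = 31110 s = 8.642 h.
1.7%/h lost → k = −ln(1 − 0.017) = 0.01715 h⁻¹.
Decay over the reach: 21.09·exp(−kt) = 21.09·0.8623 = 18.19 mg/L.
At the second outfall, C = (7279·18.19 + 306.0·43.00) / (7279 + 306.0) = 19.19 mg/L.

19.2 mg/L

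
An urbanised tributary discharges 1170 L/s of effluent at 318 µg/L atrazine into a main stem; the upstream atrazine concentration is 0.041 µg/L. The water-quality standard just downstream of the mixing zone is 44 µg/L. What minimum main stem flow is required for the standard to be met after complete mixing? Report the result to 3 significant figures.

Set C_mix = 44: (Q·0.04100 + 1170·318.0) / (Q + 1170) = 44
→ Q = 1170·(318.0 − 44)/(44 − 0.04100) = 7293 L/s.

7290 L/s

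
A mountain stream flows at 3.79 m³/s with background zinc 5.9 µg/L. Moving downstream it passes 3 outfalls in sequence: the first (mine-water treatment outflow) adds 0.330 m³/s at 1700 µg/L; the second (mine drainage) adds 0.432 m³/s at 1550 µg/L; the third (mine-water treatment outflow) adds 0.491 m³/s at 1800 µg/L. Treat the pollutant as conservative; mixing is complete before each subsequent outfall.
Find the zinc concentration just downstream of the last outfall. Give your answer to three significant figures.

After outfall 1: Q = 3.790 + 0.3300 = 4.120 m³/s; C = (3.790·5.900 + 0.3300·1700)/4.120 = 141.6 µg/L.
After outfall 2: Q = 4.120 + 0.4320 = 4.552 m³/s; C = (4.120·141.6 + 0.4320·1550)/4.552 = 275.3 µg/L.
After outfall 3: Q = 4.552 + 0.4910 = 5.043 m³/s; C = (4.552·275.3 + 0.4910·1800)/5.043 = 423.7 µg/L.

424 µg/L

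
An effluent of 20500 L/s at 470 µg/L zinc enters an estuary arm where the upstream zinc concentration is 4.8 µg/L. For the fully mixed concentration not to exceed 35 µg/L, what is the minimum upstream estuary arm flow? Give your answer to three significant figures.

Set C_mix = 35: (Q·4.800 + 20500·470.0) / (Q + 20500) = 35
→ Q = 20500·(470.0 − 35)/(35 − 4.800) = 295300 L/s.

295000 L/s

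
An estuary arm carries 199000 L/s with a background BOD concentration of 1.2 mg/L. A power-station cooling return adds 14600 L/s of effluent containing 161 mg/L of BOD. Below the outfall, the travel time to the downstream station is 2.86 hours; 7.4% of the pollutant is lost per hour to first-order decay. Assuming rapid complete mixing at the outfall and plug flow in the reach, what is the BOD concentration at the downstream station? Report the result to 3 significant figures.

Mixed concentration C = ΣQC/ΣQ = (199000·1.200 + 14600·161.0) / 213600 = 2589000/213600 = 12.12 mg/L.
7.4%/h lost → k = −ln(1 − 0.074) = 0.07688 h⁻¹.
After decay, C = 12.12 × e^(−kt) = 12.12 × 0.8026 = 9.730 mg/L.

9.73 mg/L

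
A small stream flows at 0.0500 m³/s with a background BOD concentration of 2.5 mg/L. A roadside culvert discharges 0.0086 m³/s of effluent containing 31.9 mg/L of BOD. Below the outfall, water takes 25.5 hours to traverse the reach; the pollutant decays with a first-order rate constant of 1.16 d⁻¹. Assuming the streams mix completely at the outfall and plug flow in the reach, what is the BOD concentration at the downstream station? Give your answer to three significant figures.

Flow-weighted average: C = (0.05000·2.500 + 0.008600·31.90) / 0.05860 = 0.3993/0.05860 = 6.815 mg/L.
After decay, C = 6.815 × e^(−kt) = 6.815 × 0.2916 = 1.987 mg/L.

1.99 mg/L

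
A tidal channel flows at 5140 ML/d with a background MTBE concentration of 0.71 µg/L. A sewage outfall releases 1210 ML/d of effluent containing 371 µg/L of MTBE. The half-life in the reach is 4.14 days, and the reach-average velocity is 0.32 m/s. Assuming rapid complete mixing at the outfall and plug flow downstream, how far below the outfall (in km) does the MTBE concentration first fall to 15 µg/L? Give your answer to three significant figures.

Mass balance: C = (5140·0.7100 + 1210·371.0) / 6350 = 452600/6350 = 71.27 µg/L.
Half-life 4.14 d → k = ln 2 / 4.14 = 0.1674 d⁻¹.
Set 71.27·exp(−k·t) = 15 → t = ln(71.27/15)/k = 804200 s = 223.4 h.
Distance = v·t = 0.32·804200 = 257300 m = 257.3 km.

257 km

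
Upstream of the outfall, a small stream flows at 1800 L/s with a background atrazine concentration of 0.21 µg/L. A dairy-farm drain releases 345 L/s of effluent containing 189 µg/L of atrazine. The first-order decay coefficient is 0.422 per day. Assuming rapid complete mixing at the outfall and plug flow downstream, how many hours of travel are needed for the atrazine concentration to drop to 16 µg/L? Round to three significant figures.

36.8 h

Conservation of mass: C = (1800·0.2100 + 345.0·189.0) / 2145 = 65580/2145 = 30.57 µg/L.
30.57·exp(−k·t) = 16 → t = ln(30.57/16)/k = 132600 s = 36.83 h.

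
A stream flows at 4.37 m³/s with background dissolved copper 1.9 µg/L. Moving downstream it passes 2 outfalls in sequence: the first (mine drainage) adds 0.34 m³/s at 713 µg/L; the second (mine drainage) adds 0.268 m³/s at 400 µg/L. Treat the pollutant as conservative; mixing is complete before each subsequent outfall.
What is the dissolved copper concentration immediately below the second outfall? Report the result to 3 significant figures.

Below outfall 1: Q → 4.710 m³/s, C = (4.370·1.900 + 0.3400·713.0)/4.710 = 53.23 µg/L.
Below outfall 2: Q → 4.978 m³/s, C = (4.710·53.23 + 0.2680·400.0)/4.978 = 71.90 µg/L.

71.9 µg/L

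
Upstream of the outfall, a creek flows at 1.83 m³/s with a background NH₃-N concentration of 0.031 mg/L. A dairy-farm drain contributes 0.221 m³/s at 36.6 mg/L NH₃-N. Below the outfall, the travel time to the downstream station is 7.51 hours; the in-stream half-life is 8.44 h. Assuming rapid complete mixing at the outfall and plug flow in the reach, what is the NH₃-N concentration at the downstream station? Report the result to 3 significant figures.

2.14 mg/L

After mixing, C = (1.830·0.03100 + 0.2210·36.60) / 2.051 = 8.145/2.051 = 3.971 mg/L.
Half-life 8.44 h → k = ln 2 / 8.44 = 0.08213 h⁻¹ = 1.971 d⁻¹.
First-order decay: C = 3.971·exp(−k·t) = 3.971·0.5397 = 2.143 mg/L.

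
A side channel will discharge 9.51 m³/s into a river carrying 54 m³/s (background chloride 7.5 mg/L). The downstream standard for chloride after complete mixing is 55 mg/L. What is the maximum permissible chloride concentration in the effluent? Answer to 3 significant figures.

At the limit, (Qr·Cr + Qe·Cₑ)/(Qr + Qe) = 55:
Cₑ = (63.51·55 − 54.00·7.500) / 9.510 = 324.7 mg/L.

325 mg/L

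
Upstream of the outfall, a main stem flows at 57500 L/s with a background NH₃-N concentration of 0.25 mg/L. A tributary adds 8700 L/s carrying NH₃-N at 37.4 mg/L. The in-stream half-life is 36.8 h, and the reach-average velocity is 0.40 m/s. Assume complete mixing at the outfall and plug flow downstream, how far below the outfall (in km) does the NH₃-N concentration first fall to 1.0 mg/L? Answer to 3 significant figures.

Conservation of mass: C = (57500·0.2500 + 8700·37.40) / 66200 = 339800/66200 = 5.132 mg/L.
Half-life 36.8 h → k = ln 2 / 36.8 = 0.01884 h⁻¹ = 0.4521 d⁻¹.
Set 5.132·exp(−k·t) = 1.0 → t = ln(5.132/1.0)/k = 312600 s = 86.83 h.
Distance = v·t = 0.40·312600 = 125000 m = 125.0 km.

125 km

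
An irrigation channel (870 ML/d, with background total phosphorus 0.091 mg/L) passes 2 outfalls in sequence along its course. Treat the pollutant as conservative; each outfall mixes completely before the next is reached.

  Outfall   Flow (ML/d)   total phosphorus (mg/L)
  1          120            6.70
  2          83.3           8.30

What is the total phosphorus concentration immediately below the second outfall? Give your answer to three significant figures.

1.47 mg/L

Outfall 1: combined Q = 990.0 ML/d; C = (870.0·0.09100 + 120.0·6.700)/990.0 = 0.8921 mg/L.
Outfall 2: combined Q = 1073 ML/d; C = (990.0·0.8921 + 83.30·8.300)/1073 = 1.467 mg/L.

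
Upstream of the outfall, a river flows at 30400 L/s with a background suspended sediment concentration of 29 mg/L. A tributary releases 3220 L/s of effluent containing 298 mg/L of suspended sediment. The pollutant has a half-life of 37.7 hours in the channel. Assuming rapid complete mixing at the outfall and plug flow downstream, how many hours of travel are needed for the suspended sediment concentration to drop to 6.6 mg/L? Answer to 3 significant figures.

115 h

Mass balance: C = (30400·29.00 + 3220·298.0) / 33620 = 1841000/33620 = 54.76 mg/L.
Half-life 37.7 h → k = ln 2 / 37.7 = 0.01839 h⁻¹ = 0.4413 d⁻¹.
54.76·exp(−k·t) = 6.6 → t = ln(54.76/6.6)/k = 414300 s = 115.1 h.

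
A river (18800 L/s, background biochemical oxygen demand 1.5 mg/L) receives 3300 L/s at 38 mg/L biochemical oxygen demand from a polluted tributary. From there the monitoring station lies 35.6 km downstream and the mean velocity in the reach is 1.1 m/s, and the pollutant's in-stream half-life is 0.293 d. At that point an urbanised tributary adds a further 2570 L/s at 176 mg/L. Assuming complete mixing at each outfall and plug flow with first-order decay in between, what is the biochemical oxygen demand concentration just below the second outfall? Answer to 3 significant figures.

20.9 mg/L

Flow-weighted average: C = (18800·1.500 + 3300·38.00) / 22100 = 153600/22100 = 6.950 mg/L; combined flow 22100 L/s.
Travel time t = 35.6·1000 / 1.1 = 32360 s = 8.990 h.
Half-life 0.293 d → k = ln 2 / 0.293 = 2.366 d⁻¹.
After decay, C = 6.950 × e^(−kt) = 6.950 × 0.4122 = 2.865 mg/L.
Second outfall: C = (22100·2.865 + 2570·176.0)/24670 = 20.90 mg/L.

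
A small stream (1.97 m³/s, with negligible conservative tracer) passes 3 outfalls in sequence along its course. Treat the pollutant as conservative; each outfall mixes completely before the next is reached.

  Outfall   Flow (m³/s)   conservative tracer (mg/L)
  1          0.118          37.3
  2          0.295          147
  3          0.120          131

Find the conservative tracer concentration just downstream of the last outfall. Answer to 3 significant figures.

25.4 mg/L

Below outfall 1: Q → 2.088 m³/s, C = (1.970·0 + 0.1180·37.30)/2.088 = 2.108 mg/L.
Below outfall 2: Q → 2.383 m³/s, C = (2.088·2.108 + 0.2950·147.0)/2.383 = 20.04 mg/L.
Below outfall 3: Q → 2.503 m³/s, C = (2.383·20.04 + 0.1200·131.0)/2.503 = 25.36 mg/L.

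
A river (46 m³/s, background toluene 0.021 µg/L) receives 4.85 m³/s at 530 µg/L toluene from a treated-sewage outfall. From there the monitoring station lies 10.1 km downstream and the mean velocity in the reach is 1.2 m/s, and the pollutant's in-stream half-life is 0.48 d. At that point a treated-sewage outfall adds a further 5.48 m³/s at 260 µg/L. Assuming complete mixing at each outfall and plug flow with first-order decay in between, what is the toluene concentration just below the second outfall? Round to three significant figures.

After mixing, C = (46.00·0.02100 + 4.850·530.0) / 50.85 = 2571/50.85 = 50.57 µg/L; combined flow 50.85 m³/s.
Travel time t = 10.1·1000 / 1.2 = 8417 s = 2.338 h.
Half-life 0.48 d → k = ln 2 / 0.48 = 1.444 d⁻¹.
After decay, C = 50.57 × e^(−kt) = 50.57 × 0.8688 = 43.93 µg/L.
Second outfall: C = (50.85·43.93 + 5.480·260.0)/56.33 = 64.95 µg/L.

65.0 µg/L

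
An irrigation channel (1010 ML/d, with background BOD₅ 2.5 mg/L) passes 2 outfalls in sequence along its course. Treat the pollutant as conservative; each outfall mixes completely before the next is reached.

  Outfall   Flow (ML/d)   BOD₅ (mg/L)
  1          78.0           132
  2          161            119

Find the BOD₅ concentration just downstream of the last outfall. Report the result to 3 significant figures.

Below outfall 1: Q → 1088 ML/d, C = (1010·2.500 + 78.00·132.0)/1088 = 11.78 mg/L.
Below outfall 2: Q → 1249 ML/d, C = (1088·11.78 + 161.0·119.0)/1249 = 25.60 mg/L.

25.6 mg/L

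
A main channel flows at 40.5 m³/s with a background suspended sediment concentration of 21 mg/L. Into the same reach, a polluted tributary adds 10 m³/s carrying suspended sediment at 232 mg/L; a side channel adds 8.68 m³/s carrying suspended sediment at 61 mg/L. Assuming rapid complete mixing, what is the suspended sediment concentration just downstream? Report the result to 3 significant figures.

Mixed concentration C = ΣQC/ΣQ = (40.50·21.00 + 10.00·232.0 + 8.680·61.00) / 59.18 = 3700/59.18 = 62.52 mg/L.

62.5 mg/L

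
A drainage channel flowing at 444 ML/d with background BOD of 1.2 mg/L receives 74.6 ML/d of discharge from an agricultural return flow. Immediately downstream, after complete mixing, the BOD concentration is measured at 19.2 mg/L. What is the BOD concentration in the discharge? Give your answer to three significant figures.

126 mg/L

Mass balance: 444.0·1.200 + 74.60·Cₑ = 518.6·19.20
→ Cₑ = (518.6·19.20 − 444.0·1.200) / 74.60 = 126.3 mg/L.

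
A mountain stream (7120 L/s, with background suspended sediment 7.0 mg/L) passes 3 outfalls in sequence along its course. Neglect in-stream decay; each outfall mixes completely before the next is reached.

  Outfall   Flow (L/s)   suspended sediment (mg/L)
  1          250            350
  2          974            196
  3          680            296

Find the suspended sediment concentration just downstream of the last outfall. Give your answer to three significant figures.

Below outfall 1: Q → 7370 L/s, C = (7120·7.000 + 250.0·350.0)/7370 = 18.64 mg/L.
Below outfall 2: Q → 8344 L/s, C = (7370·18.64 + 974.0·196.0)/8344 = 39.34 mg/L.
Below outfall 3: Q → 9024 L/s, C = (8344·39.34 + 680.0·296.0)/9024 = 58.68 mg/L.

58.7 mg/L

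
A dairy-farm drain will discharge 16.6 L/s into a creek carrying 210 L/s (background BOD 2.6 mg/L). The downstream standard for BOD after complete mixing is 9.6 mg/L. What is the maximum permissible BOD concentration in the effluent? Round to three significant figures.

At the limit, (Qr·Cr + Qe·Cₑ)/(Qr + Qe) = 9.6:
Cₑ = (226.6·9.6 − 210.0·2.600) / 16.60 = 98.15 mg/L.

98.2 mg/L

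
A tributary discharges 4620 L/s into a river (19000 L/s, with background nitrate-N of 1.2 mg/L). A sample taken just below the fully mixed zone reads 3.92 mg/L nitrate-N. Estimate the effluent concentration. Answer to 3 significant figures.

15.1 mg/L

Mass balance: 19000·1.200 + 4620·Cₑ = 23620·3.920
→ Cₑ = (23620·3.920 − 19000·1.200) / 4620 = 15.11 mg/L.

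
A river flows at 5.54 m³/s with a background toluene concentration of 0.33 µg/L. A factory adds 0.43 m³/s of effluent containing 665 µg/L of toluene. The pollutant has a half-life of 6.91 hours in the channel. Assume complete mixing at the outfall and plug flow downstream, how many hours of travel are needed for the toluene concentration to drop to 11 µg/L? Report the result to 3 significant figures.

14.7 h

Mass balance: C = (5.540·0.3300 + 0.4300·665.0) / 5.970 = 287.8/5.970 = 48.20 µg/L.
Half-life 6.91 h → k = ln 2 / 6.91 = 0.1003 h⁻¹ = 2.407 d⁻¹.
48.20·exp(−k·t) = 11 → t = ln(48.20/11)/k = 53030 s = 14.73 h.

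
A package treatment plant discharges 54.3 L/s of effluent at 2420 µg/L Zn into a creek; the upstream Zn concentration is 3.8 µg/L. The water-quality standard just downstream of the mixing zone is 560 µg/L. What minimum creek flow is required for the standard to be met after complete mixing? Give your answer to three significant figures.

Set C_mix = 560: (Q·3.800 + 54.30·2420) / (Q + 54.30) = 560
→ Q = 54.30·(2420 − 560)/(560 − 3.800) = 181.6 L/s.

182 L/s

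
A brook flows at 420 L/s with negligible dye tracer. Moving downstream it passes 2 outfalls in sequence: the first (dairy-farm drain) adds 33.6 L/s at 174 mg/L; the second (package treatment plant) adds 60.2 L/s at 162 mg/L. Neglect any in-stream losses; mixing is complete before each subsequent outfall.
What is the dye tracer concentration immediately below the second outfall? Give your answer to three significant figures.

Below outfall 1: Q → 453.6 L/s, C = (420.0·0 + 33.60·174.0)/453.6 = 12.89 mg/L.
Below outfall 2: Q → 513.8 L/s, C = (453.6·12.89 + 60.20·162.0)/513.8 = 30.36 mg/L.

30.4 mg/L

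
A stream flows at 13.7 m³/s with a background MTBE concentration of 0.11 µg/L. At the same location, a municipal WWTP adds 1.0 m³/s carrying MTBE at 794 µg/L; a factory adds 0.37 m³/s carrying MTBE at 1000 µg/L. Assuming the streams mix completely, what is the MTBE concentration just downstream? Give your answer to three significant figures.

77.3 µg/L

Flow-weighted average: C = (13.70·0.1100 + 1.000·794.0 + 0.3700·1000) / 15.07 = 1166/15.07 = 77.34 µg/L.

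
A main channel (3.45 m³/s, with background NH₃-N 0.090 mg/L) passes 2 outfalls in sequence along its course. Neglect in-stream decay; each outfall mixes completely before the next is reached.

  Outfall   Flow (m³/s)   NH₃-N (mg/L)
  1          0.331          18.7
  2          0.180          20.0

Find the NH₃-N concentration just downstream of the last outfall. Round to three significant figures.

After outfall 1: Q = 3.450 + 0.3310 = 3.781 m³/s; C = (3.450·0.09000 + 0.3310·18.70)/3.781 = 1.719 mg/L.
After outfall 2: Q = 3.781 + 0.1800 = 3.961 m³/s; C = (3.781·1.719 + 0.1800·20.00)/3.961 = 2.550 mg/L.

2.55 mg/L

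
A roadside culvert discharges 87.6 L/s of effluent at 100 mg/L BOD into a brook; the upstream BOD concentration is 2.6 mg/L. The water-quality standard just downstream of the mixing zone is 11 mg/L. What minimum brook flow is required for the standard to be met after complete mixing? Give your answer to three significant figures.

Set C_mix = 11: (Q·2.600 + 87.60·100.0) / (Q + 87.60) = 11
→ Q = 87.60·(100.0 − 11)/(11 − 2.600) = 928.1 L/s.

928 L/s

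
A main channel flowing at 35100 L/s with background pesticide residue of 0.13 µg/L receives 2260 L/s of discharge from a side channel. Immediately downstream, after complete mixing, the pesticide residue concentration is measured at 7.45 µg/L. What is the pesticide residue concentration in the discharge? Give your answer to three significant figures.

Mass balance: 35100·0.1300 + 2260·Cₑ = 37360·7.450
→ Cₑ = (37360·7.450 − 35100·0.1300) / 2260 = 121.1 µg/L.

121 µg/L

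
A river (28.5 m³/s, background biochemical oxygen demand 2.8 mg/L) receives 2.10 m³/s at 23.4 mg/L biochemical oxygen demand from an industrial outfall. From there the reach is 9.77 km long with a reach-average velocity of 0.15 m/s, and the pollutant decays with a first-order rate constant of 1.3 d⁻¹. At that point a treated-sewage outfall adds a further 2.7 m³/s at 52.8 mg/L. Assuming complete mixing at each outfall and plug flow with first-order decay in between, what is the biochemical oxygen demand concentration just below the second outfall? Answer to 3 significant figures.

5.73 mg/L

Mixed concentration C = ΣQC/ΣQ = (28.50·2.800 + 2.100·23.40) / 30.60 = 128.9/30.60 = 4.214 mg/L; combined flow 30.60 m³/s.
Travel time t = 9.77·1000 / 0.15 = 65130 s = 18.09 h.
Applying C = C₀e^(−kt): 4.214 × 0.3753 = 1.581 mg/L.
Second outfall: C = (30.60·1.581 + 2.700·52.80)/33.30 = 5.734 mg/L.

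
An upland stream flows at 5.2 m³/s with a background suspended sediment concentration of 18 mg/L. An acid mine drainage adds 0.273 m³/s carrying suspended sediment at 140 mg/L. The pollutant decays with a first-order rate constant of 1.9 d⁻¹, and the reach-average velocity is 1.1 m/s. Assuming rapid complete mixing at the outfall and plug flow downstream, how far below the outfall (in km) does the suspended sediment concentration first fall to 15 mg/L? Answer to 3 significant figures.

23.7 km

Flow-weighted average: C = (5.200·18.00 + 0.2730·140.0) / 5.473 = 131.8/5.473 = 24.09 mg/L.
Set 24.09·exp(−k·t) = 15 → t = ln(24.09/15)/k = 21530 s = 5.982 h.
Distance = v·t = 1.1·21530 = 23690 m = 23.69 km.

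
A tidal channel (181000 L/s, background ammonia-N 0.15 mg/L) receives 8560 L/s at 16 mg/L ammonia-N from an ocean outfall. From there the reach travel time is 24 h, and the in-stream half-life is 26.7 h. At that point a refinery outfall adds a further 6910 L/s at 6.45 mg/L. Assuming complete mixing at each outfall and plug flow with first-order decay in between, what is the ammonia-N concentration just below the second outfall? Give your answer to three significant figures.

Mixed concentration C = ΣQC/ΣQ = (181000·0.1500 + 8560·16.00) / 189600 = 164100/189600 = 0.8657 mg/L; combined flow 189600 L/s.
Half-life 26.7 h → k = ln 2 / 26.7 = 0.02596 h⁻¹ = 0.6231 d⁻¹.
After decay, C = 0.8657 × e^(−kt) = 0.8657 × 0.5363 = 0.4643 mg/L.
Second outfall: C = (189600·0.4643 + 6910·6.450)/196500 = 0.6748 mg/L.

0.675 mg/L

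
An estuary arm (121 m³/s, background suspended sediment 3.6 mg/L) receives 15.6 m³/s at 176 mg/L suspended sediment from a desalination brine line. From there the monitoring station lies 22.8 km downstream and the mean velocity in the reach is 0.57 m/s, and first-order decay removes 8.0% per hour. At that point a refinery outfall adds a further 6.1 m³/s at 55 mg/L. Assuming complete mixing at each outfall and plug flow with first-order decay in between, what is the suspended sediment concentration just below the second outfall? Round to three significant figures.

Mass balance: C = (121.0·3.600 + 15.60·176.0) / 136.6 = 3181/136.6 = 23.29 mg/L; combined flow 136.6 m³/s.
Travel time t = 22.8·1000 / 0.57 = 40000 s = 11.11 h.
8.0%/h lost → k = −ln(1 − 0.08) = 0.08338 h⁻¹.
Decay over the reach: 23.29·exp(−kt) = 23.29·0.3960 = 9.221 mg/L.
Second outfall: C = (136.6·9.221 + 6.100·55.00)/142.7 = 11.18 mg/L.

11.2 mg/L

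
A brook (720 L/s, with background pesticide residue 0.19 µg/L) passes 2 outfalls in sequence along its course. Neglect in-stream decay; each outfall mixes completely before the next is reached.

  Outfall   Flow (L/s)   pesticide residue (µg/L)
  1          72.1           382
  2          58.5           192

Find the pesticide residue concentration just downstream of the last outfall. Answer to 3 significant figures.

Outfall 1: combined Q = 792.1 L/s; C = (720.0·0.1900 + 72.10·382.0)/792.1 = 34.94 µg/L.
Outfall 2: combined Q = 850.6 L/s; C = (792.1·34.94 + 58.50·192.0)/850.6 = 45.75 µg/L.

45.7 µg/L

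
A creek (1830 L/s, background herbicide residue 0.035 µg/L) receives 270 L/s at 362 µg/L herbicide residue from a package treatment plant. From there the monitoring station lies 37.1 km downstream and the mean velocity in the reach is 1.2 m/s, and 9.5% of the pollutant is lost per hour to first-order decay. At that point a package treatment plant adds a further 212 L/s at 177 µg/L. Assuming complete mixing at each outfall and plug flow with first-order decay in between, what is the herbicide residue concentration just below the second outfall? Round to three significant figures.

Flow-weighted average: C = (1830·0.03500 + 270.0·362.0) / 2100 = 97800/2100 = 46.57 µg/L; combined flow 2100 L/s.
Travel time t = 37.1·1000 / 1.2 = 30920 s = 8.588 h.
9.5%/h lost → k = −ln(1 − 0.095) = 0.09982 h⁻¹.
Applying C = C₀e^(−kt): 46.57 × 0.4243 = 19.76 µg/L.
At the second outfall, C = (2100·19.76 + 212.0·177.0) / (2100 + 212.0) = 34.18 µg/L.

34.2 µg/L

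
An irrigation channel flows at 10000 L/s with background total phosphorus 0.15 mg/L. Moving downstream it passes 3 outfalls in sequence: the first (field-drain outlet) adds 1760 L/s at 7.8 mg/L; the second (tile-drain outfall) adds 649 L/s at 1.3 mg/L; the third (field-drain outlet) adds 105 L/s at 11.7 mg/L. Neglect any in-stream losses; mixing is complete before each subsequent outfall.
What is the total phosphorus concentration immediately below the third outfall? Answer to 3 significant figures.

Below outfall 1: Q → 11760 L/s, C = (10000·0.1500 + 1760·7.800)/11760 = 1.295 mg/L.
Below outfall 2: Q → 12410 L/s, C = (11760·1.295 + 649.0·1.300)/12410 = 1.295 mg/L.
Below outfall 3: Q → 12510 L/s, C = (12410·1.295 + 105.0·11.70)/12510 = 1.382 mg/L.

1.38 mg/L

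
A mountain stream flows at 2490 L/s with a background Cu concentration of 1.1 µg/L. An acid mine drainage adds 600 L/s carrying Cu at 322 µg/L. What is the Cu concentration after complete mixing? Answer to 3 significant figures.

Flow-weighted average: C = (2490·1.100 + 600.0·322.0) / 3090 = 195900/3090 = 63.41 µg/L.

63.4 µg/L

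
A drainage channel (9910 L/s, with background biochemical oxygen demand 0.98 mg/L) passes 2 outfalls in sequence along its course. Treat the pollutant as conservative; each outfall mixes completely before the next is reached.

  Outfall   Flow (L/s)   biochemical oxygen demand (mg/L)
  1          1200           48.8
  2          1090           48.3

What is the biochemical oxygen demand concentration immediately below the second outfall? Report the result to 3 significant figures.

After outfall 1: Q = 9910 + 1200 = 11110 L/s; C = (9910·0.9800 + 1200·48.80)/11110 = 6.145 mg/L.
After outfall 2: Q = 11110 + 1090 = 12200 L/s; C = (11110·6.145 + 1090·48.30)/12200 = 9.911 mg/L.

9.91 mg/L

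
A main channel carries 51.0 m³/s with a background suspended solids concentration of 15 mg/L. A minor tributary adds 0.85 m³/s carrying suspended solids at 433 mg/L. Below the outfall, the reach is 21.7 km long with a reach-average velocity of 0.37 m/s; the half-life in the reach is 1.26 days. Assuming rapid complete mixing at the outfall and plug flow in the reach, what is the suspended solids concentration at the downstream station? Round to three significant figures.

15.0 mg/L

Mixed concentration C = ΣQC/ΣQ = (51.00·15.00 + 0.8500·433.0) / 51.85 = 1133/51.85 = 21.85 mg/L.
Travel time t = 21.7·1000 / 0.37 = 58650 s = 16.29 h.
Half-life 1.26 d → k = ln 2 / 1.26 = 0.5501 d⁻¹.
After decay, C = 21.85 × e^(−kt) = 21.85 × 0.6884 = 15.04 mg/L.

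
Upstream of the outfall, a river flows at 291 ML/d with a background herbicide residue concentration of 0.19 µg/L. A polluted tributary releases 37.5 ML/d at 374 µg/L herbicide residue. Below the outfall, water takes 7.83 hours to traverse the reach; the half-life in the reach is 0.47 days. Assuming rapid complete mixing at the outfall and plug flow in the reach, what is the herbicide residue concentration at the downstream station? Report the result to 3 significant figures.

Mass balance: C = (291.0·0.1900 + 37.50·374.0) / 328.5 = 14080/328.5 = 42.86 µg/L.
Half-life 0.47 d → k = ln 2 / 0.47 = 1.475 d⁻¹.
After decay, C = 42.86 × e^(−kt) = 42.86 × 0.6181 = 26.49 µg/L.

26.5 µg/L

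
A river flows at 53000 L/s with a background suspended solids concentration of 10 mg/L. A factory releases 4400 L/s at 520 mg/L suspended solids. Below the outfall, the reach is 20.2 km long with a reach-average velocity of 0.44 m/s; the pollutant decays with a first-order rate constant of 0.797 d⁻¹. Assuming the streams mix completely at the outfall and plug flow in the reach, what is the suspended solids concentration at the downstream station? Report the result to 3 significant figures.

Flow-weighted average: C = (53000·10.00 + 4400·520.0) / 57400 = 2818000/57400 = 49.09 mg/L.
Travel time t = 20.2·1000 / 0.44 = 45910 s = 12.75 h.
First-order decay: C = 49.09·exp(−k·t) = 49.09·0.6548 = 32.14 mg/L.

32.1 mg/L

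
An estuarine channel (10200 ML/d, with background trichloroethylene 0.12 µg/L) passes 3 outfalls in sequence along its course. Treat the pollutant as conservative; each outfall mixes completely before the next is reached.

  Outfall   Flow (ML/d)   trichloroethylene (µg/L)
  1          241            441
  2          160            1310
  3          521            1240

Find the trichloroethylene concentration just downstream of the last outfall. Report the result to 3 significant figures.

Below outfall 1: Q → 10440 ML/d, C = (10200·0.1200 + 241.0·441.0)/10440 = 10.30 µg/L.
Below outfall 2: Q → 10600 ML/d, C = (10440·10.30 + 160.0·1310)/10600 = 29.91 µg/L.
Below outfall 3: Q → 11120 ML/d, C = (10600·29.91 + 521.0·1240)/11120 = 86.60 µg/L.

86.6 µg/L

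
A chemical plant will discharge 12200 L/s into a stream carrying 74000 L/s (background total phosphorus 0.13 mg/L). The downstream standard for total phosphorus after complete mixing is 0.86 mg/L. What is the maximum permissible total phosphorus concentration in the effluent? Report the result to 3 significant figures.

5.29 mg/L

At the limit, (Qr·Cr + Qe·Cₑ)/(Qr + Qe) = 0.86:
Cₑ = (86200·0.86 − 74000·0.1300) / 12200 = 5.288 mg/L.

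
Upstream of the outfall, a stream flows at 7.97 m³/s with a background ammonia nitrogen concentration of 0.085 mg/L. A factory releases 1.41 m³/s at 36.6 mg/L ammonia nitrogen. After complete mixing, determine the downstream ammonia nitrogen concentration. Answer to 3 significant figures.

Mass balance: C = (7.970·0.08500 + 1.410·36.60) / 9.380 = 52.28/9.380 = 5.574 mg/L.

5.57 mg/L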